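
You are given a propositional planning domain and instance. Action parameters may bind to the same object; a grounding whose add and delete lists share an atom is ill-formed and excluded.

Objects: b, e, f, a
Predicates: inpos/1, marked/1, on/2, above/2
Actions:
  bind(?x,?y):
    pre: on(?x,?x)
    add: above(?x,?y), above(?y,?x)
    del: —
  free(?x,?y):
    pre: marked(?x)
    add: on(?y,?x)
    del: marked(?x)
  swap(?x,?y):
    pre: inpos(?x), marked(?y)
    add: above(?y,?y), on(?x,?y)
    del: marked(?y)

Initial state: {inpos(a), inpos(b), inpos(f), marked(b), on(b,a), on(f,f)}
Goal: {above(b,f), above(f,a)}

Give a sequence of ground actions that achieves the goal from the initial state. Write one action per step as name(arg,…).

bind(f,b); bind(f,a)

1. bind(f,b)  →  {above(b,f), above(f,b), inpos(a), inpos(b), inpos(f), marked(b), on(b,a), on(f,f)}
2. bind(f,a)  →  {above(a,f), above(b,f), above(f,a), above(f,b), inpos(a), inpos(b), inpos(f), marked(b), on(b,a), on(f,f)}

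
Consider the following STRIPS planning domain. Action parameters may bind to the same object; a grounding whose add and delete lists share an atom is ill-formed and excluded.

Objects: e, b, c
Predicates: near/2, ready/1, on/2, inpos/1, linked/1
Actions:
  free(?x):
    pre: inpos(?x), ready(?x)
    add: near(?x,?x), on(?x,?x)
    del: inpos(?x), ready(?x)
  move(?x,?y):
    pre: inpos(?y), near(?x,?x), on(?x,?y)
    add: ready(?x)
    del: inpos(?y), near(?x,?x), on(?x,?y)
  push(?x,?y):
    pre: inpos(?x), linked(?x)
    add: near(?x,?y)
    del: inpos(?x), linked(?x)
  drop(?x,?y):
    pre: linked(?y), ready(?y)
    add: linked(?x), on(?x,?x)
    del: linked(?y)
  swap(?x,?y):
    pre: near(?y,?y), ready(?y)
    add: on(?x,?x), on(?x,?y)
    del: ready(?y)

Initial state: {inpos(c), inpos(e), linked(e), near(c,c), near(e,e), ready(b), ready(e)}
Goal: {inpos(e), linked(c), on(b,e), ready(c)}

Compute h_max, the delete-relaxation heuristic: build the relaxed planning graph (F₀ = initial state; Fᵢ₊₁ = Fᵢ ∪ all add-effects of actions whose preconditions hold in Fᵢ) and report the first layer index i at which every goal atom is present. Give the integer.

F0 = init (7 atoms)
F1 = F0 ∪ {linked(b), linked(c), near(e,b), near(e,c), on(b,b), on(b,e), on(c,c), on(c,e), on(e,e)}  (16 atoms)
F2 = F1 ∪ {near(c,b), near(c,e), ready(c)}  (19 atoms)
goal ⊆ F2  ⇒  h_max = 2

2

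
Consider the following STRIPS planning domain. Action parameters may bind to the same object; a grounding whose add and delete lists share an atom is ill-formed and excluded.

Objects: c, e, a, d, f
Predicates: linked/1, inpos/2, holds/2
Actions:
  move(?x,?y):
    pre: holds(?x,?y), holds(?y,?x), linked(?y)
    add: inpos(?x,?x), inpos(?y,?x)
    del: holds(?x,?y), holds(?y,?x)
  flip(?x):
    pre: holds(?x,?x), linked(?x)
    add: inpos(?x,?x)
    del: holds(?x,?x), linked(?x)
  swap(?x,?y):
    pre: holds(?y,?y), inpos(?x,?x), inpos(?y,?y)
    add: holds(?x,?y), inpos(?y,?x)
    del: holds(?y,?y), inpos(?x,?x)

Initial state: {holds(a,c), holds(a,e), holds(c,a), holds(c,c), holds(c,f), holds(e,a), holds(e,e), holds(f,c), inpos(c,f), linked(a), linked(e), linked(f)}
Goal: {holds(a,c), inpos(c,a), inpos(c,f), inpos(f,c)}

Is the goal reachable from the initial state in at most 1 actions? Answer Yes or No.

No

1. move(c,f)  →  {holds(a,c), holds(a,e), holds(c,a), holds(c,c), holds(e,a), holds(e,e), inpos(c,c), inpos(c,f), inpos(f,c), linked(a), linked(e), linked(f)}
2. move(a,e)  →  {holds(a,c), holds(c,a), holds(c,c), holds(e,e), inpos(a,a), inpos(c,c), inpos(c,f), inpos(e,a), inpos(f,c), linked(a), linked(e), linked(f)}
3. swap(a,c)  →  {holds(a,c), holds(c,a), holds(e,e), inpos(c,a), inpos(c,c), inpos(c,f), inpos(e,a), inpos(f,c), linked(a), linked(e), linked(f)}
optimal plan length = 3; 3 > 1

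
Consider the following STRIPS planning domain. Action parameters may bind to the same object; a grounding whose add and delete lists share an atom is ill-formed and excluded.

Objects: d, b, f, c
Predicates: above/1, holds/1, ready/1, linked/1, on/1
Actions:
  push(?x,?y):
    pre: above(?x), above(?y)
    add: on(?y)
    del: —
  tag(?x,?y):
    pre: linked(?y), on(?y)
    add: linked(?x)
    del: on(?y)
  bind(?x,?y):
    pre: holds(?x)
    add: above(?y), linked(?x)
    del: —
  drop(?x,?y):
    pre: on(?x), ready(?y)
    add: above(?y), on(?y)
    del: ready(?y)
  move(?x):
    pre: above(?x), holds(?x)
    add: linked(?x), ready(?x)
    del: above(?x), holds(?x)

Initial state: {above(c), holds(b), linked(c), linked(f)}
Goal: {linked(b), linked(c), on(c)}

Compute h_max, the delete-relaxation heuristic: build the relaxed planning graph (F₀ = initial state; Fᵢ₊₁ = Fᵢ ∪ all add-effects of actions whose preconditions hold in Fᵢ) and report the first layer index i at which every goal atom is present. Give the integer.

F0 = init (4 atoms)
F1 = F0 ∪ {above(b), above(d), above(f), linked(b), on(c)}  (9 atoms)
goal ⊆ F1  ⇒  h_max = 1

1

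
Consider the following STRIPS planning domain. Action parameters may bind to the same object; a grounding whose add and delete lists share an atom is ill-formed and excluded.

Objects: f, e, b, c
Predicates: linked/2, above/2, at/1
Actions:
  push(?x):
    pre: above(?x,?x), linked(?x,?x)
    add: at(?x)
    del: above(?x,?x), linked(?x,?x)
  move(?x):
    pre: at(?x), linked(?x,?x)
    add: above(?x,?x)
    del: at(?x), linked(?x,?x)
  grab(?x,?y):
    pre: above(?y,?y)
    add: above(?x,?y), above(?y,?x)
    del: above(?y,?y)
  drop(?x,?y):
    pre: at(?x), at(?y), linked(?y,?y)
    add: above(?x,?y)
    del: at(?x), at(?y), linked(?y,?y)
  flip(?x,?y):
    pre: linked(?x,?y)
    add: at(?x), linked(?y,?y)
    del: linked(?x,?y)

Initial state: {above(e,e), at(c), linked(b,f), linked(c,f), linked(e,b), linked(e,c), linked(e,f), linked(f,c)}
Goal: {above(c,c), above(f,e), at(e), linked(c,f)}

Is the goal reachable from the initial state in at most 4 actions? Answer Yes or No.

1. grab(f,e)  →  {above(e,f), above(f,e), at(c), linked(b,f), linked(c,f), linked(e,b), linked(e,c), linked(e,f), linked(f,c)}
2. flip(e,c)  →  {above(e,f), above(f,e), at(c), at(e), linked(b,f), linked(c,c), linked(c,f), linked(e,b), linked(e,f), linked(f,c)}
3. move(c)  →  {above(c,c), above(e,f), above(f,e), at(e), linked(b,f), linked(c,f), linked(e,b), linked(e,f), linked(f,c)}
optimal plan length = 3; 3 ≤ 4

Yes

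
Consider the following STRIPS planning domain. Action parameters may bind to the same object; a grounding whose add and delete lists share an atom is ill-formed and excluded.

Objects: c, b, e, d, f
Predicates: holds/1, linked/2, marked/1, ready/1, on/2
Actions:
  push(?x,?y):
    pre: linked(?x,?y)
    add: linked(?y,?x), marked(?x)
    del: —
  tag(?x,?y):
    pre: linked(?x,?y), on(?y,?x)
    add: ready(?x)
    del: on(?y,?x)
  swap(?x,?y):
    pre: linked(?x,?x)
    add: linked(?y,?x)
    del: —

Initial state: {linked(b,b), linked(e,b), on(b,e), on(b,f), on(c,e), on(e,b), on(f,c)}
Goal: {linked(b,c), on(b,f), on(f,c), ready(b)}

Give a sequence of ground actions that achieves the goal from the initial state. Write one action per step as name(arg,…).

push(e,b); tag(b,e); swap(b,c); push(c,b)

1. push(e,b)  →  {linked(b,b), linked(b,e), linked(e,b), marked(e), on(b,e), on(b,f), on(c,e), on(e,b), on(f,c)}
2. tag(b,e)  →  {linked(b,b), linked(b,e), linked(e,b), marked(e), on(b,e), on(b,f), on(c,e), on(f,c), ready(b)}
3. swap(b,c)  →  {linked(b,b), linked(b,e), linked(c,b), linked(e,b), marked(e), on(b,e), on(b,f), on(c,e), on(f,c), ready(b)}
4. push(c,b)  →  {linked(b,b), linked(b,c), linked(b,e), linked(c,b), linked(e,b), marked(c), marked(e), on(b,e), on(b,f), on(c,e), on(f,c), ready(b)}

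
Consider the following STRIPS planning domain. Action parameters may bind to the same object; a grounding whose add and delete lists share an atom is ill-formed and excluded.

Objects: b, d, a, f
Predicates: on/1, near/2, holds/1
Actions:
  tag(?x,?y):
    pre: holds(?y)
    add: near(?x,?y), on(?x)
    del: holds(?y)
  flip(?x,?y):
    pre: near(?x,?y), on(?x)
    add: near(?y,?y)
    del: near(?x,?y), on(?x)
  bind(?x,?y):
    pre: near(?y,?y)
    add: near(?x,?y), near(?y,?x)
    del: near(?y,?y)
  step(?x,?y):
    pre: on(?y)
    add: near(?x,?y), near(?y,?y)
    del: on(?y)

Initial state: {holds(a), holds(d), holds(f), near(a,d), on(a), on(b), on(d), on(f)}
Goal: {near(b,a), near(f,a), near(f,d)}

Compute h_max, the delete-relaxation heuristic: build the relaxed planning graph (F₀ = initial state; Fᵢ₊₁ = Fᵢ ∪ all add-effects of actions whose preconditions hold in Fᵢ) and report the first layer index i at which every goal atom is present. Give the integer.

F0 = init (8 atoms)
F1 = F0 ∪ {near(a,a), near(a,b), near(a,f), near(b,a), near(b,b), near(b,d), near(b,f), near(d,a), near(d,b), near(d,d), near(d,f), near(f,a), near(f,b), near(f,d), near(f,f)}  (23 atoms)
goal ⊆ F1  ⇒  h_max = 1

1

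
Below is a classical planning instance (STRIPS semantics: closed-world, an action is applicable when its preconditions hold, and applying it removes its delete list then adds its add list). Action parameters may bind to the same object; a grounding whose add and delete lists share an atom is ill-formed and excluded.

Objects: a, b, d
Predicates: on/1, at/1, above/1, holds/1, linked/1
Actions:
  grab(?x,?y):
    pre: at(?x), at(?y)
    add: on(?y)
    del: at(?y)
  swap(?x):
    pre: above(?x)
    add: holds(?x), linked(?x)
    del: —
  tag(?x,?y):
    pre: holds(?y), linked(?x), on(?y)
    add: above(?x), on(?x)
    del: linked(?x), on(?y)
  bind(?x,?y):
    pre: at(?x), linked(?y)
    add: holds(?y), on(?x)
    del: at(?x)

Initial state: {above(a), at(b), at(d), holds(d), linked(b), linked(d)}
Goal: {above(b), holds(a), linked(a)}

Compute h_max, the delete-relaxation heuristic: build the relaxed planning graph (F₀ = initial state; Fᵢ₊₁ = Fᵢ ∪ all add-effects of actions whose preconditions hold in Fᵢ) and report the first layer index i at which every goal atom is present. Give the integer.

2

F0 = init (6 atoms)
F1 = F0 ∪ {holds(a), holds(b), linked(a), on(b), on(d)}  (11 atoms)
F2 = F1 ∪ {above(b), above(d), on(a)}  (14 atoms)
goal ⊆ F2  ⇒  h_max = 2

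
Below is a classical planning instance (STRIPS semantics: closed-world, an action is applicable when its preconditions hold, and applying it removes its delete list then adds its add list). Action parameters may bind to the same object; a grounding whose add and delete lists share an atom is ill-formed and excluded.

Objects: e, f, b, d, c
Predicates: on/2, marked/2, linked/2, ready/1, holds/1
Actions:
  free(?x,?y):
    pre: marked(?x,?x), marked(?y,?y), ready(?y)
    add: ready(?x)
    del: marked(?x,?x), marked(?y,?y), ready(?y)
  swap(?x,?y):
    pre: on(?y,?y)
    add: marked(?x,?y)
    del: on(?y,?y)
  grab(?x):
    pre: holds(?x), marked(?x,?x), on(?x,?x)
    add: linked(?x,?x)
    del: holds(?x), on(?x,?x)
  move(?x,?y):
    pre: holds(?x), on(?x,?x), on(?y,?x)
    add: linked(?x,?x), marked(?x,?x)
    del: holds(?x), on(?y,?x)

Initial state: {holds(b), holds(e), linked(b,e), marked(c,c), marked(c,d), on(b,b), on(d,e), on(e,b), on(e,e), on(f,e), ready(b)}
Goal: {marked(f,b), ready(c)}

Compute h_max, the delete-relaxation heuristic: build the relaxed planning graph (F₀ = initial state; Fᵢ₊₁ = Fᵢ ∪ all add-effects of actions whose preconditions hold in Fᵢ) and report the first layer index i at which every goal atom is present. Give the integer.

F0 = init (11 atoms)
F1 = F0 ∪ {linked(b,b), linked(e,e), marked(b,b), marked(b,e), marked(c,b), marked(c,e), marked(d,b), marked(d,e), marked(e,b), marked(e,e), marked(f,b), marked(f,e)}  (23 atoms)
F2 = F1 ∪ {ready(c), ready(e)}  (25 atoms)
goal ⊆ F2  ⇒  h_max = 2

2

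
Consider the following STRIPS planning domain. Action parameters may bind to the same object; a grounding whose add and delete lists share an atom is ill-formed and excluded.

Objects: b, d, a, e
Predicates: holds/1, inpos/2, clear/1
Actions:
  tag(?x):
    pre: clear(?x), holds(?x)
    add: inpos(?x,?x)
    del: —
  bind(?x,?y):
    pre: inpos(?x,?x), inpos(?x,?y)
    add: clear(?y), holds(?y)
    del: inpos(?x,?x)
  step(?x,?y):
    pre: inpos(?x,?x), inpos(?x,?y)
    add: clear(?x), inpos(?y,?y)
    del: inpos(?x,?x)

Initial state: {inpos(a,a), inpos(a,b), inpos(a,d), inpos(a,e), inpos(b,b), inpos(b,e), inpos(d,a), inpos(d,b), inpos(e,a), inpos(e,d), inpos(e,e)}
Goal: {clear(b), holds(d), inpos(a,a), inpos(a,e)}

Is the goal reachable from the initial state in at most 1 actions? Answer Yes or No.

1. bind(b,b)  →  {clear(b), holds(b), inpos(a,a), inpos(a,b), inpos(a,d), inpos(a,e), inpos(b,e), inpos(d,a), inpos(d,b), inpos(e,a), inpos(e,d), inpos(e,e)}
2. bind(e,d)  →  {clear(b), clear(d), holds(b), holds(d), inpos(a,a), inpos(a,b), inpos(a,d), inpos(a,e), inpos(b,e), inpos(d,a), inpos(d,b), inpos(e,a), inpos(e,d)}
optimal plan length = 2; 2 > 1

No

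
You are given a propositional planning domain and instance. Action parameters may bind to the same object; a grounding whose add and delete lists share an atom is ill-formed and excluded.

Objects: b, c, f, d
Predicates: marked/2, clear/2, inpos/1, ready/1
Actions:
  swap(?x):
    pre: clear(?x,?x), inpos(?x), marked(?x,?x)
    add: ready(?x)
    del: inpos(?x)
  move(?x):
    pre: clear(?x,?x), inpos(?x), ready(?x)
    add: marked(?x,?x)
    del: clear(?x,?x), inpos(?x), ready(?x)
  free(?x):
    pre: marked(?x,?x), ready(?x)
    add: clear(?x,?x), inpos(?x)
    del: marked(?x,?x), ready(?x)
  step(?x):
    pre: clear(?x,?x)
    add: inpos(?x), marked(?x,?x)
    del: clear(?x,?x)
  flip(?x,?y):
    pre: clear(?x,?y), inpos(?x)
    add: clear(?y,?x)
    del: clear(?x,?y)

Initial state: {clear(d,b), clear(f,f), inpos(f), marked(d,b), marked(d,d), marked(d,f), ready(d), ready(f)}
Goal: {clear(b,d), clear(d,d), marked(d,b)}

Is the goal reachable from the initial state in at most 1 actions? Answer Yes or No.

1. free(d)  →  {clear(d,b), clear(d,d), clear(f,f), inpos(d), inpos(f), marked(d,b), marked(d,f), ready(f)}
2. flip(d,b)  →  {clear(b,d), clear(d,d), clear(f,f), inpos(d), inpos(f), marked(d,b), marked(d,f), ready(f)}
optimal plan length = 2; 2 > 1

No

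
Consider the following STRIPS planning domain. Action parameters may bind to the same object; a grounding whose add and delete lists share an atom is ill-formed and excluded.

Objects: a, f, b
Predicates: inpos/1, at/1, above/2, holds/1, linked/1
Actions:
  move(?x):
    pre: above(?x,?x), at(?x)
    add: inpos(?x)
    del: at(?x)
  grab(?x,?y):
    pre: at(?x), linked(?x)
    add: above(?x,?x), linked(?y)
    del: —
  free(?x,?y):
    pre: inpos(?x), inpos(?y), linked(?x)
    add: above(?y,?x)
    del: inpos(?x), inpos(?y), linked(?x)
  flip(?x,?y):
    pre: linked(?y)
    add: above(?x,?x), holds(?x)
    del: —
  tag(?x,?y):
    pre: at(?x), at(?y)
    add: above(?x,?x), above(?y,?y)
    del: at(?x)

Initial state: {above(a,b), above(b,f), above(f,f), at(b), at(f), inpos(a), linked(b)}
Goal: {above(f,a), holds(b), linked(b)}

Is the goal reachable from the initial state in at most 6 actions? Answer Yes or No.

Yes

1. move(f)  →  {above(a,b), above(b,f), above(f,f), at(b), inpos(a), inpos(f), linked(b)}
2. grab(b,a)  →  {above(a,b), above(b,b), above(b,f), above(f,f), at(b), inpos(a), inpos(f), linked(a), linked(b)}
3. free(a,f)  →  {above(a,b), above(b,b), above(b,f), above(f,a), above(f,f), at(b), linked(b)}
4. flip(b,b)  →  {above(a,b), above(b,b), above(b,f), above(f,a), above(f,f), at(b), holds(b), linked(b)}
optimal plan length = 4; 4 ≤ 6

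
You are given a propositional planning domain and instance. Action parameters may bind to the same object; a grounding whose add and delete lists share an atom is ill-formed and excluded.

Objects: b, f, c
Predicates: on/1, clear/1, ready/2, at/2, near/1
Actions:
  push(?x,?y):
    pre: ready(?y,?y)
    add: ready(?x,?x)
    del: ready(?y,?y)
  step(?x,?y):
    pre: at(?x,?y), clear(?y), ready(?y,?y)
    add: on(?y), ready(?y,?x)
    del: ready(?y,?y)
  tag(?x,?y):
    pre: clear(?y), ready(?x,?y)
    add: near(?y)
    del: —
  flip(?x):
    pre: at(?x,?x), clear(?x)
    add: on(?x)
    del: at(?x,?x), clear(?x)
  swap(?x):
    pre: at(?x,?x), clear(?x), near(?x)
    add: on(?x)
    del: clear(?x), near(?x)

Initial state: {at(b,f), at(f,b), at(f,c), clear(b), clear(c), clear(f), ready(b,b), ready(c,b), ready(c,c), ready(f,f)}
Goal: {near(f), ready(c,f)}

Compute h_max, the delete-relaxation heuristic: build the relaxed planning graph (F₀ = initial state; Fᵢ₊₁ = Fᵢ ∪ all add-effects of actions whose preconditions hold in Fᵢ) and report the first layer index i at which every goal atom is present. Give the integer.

1

F0 = init (10 atoms)
F1 = F0 ∪ {near(b), near(c), near(f), on(b), on(c), on(f), ready(b,f), ready(c,f), ready(f,b)}  (19 atoms)
goal ⊆ F1  ⇒  h_max = 1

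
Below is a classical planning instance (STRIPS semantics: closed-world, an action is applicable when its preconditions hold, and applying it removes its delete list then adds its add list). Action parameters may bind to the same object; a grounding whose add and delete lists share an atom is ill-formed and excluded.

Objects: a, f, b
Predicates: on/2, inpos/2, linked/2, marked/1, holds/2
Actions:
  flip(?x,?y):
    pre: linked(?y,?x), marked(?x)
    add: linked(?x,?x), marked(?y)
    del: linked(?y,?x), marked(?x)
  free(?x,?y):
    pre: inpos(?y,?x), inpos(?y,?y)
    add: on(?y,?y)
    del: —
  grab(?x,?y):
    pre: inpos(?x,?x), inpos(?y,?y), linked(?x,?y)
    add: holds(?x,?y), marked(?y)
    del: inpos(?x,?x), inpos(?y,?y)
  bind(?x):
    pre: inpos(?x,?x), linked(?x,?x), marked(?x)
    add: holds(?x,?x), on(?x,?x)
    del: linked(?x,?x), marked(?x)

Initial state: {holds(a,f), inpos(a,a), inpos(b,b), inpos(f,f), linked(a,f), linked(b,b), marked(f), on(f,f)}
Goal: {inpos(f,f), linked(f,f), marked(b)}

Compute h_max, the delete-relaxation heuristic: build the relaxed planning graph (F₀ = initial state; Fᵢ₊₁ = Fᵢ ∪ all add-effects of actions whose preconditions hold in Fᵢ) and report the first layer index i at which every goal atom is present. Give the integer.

1

F0 = init (8 atoms)
F1 = F0 ∪ {holds(b,b), linked(f,f), marked(a), marked(b), on(a,a), on(b,b)}  (14 atoms)
goal ⊆ F1  ⇒  h_max = 1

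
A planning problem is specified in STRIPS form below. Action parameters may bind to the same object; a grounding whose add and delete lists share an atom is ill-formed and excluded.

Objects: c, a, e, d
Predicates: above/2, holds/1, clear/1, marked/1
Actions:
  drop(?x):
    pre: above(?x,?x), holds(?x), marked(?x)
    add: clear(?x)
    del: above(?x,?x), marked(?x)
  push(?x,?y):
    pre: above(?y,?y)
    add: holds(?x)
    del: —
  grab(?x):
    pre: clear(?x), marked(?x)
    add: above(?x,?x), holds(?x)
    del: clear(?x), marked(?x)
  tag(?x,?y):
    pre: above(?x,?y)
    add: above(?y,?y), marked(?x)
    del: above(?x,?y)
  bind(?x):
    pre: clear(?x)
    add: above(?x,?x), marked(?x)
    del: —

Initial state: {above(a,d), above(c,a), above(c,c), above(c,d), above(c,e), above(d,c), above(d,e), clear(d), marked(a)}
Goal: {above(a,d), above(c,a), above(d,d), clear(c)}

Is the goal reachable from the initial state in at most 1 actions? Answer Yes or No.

1. push(c,c)  →  {above(a,d), above(c,a), above(c,c), above(c,d), above(c,e), above(d,c), above(d,e), clear(d), holds(c), marked(a)}
2. tag(c,d)  →  {above(a,d), above(c,a), above(c,c), above(c,e), above(d,c), above(d,d), above(d,e), clear(d), holds(c), marked(a), marked(c)}
3. drop(c)  →  {above(a,d), above(c,a), above(c,e), above(d,c), above(d,d), above(d,e), clear(c), clear(d), holds(c), marked(a)}
optimal plan length = 3; 3 > 1

No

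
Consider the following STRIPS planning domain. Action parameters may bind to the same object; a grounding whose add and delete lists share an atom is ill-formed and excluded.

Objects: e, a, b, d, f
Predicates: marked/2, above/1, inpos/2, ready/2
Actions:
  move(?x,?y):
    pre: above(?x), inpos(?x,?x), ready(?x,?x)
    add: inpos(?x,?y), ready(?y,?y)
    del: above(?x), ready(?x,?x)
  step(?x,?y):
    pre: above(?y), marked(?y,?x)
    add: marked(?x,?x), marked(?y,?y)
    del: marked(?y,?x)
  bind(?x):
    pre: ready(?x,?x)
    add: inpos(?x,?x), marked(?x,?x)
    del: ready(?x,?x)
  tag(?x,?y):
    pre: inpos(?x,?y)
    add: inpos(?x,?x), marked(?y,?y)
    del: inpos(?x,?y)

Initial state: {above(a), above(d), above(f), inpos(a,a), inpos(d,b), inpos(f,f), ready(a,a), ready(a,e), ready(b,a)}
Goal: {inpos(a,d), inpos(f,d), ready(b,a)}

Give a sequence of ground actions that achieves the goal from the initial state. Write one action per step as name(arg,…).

move(a,d); tag(d,b); move(d,f); move(f,d)

1. move(a,d)  →  {above(d), above(f), inpos(a,a), inpos(a,d), inpos(d,b), inpos(f,f), ready(a,e), ready(b,a), ready(d,d)}
2. tag(d,b)  →  {above(d), above(f), inpos(a,a), inpos(a,d), inpos(d,d), inpos(f,f), marked(b,b), ready(a,e), ready(b,a), ready(d,d)}
3. move(d,f)  →  {above(f), inpos(a,a), inpos(a,d), inpos(d,d), inpos(d,f), inpos(f,f), marked(b,b), ready(a,e), ready(b,a), ready(f,f)}
4. move(f,d)  →  {inpos(a,a), inpos(a,d), inpos(d,d), inpos(d,f), inpos(f,d), inpos(f,f), marked(b,b), ready(a,e), ready(b,a), ready(d,d)}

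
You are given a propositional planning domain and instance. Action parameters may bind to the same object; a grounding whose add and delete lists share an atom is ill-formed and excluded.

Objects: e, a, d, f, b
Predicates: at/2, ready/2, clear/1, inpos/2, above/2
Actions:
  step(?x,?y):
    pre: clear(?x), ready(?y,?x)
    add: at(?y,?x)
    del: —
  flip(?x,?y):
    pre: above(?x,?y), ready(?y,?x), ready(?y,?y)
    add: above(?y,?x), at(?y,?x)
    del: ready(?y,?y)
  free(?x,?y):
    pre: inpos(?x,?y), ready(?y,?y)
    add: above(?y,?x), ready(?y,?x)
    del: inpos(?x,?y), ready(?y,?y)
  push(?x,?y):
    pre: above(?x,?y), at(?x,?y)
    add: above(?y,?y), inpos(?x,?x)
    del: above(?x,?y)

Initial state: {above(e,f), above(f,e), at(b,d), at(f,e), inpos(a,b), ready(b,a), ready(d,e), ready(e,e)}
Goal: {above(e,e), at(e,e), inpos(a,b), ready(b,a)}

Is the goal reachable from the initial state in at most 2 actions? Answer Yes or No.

1. push(f,e)  →  {above(e,e), above(e,f), at(b,d), at(f,e), inpos(a,b), inpos(f,f), ready(b,a), ready(d,e), ready(e,e)}
2. flip(e,e)  →  {above(e,e), above(e,f), at(b,d), at(e,e), at(f,e), inpos(a,b), inpos(f,f), ready(b,a), ready(d,e)}
optimal plan length = 2; 2 ≤ 2

Yes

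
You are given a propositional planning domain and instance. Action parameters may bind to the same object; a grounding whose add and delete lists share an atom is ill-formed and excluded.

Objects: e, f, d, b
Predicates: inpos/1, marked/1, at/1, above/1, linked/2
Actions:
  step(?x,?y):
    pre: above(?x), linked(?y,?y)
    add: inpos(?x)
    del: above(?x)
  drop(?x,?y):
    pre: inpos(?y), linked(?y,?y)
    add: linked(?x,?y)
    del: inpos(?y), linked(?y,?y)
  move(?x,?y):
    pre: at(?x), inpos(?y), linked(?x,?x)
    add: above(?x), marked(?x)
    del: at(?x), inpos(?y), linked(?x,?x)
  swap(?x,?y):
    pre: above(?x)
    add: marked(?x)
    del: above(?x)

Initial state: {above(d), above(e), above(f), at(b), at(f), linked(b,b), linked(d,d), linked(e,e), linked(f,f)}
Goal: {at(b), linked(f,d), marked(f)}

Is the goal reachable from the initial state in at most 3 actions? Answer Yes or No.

1. step(d,e)  →  {above(e), above(f), at(b), at(f), inpos(d), linked(b,b), linked(d,d), linked(e,e), linked(f,f)}
2. drop(f,d)  →  {above(e), above(f), at(b), at(f), linked(b,b), linked(e,e), linked(f,d), linked(f,f)}
3. swap(f,e)  →  {above(e), at(b), at(f), linked(b,b), linked(e,e), linked(f,d), linked(f,f), marked(f)}
optimal plan length = 3; 3 ≤ 3

Yes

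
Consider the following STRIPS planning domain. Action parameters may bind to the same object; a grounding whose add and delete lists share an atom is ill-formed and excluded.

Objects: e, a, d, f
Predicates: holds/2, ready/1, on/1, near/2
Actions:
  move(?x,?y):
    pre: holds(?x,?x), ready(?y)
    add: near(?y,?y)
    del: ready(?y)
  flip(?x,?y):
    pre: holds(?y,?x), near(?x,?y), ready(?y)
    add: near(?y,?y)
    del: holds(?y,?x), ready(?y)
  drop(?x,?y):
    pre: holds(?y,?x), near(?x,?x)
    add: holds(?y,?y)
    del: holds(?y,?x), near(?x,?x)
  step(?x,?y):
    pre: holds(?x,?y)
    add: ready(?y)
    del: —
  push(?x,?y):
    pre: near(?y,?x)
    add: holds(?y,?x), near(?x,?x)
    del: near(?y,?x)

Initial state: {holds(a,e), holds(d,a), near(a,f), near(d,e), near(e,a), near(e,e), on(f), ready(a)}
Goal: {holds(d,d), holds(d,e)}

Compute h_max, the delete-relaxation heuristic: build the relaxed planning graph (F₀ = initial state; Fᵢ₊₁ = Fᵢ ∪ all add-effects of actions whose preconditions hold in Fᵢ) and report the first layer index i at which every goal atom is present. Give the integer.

F0 = init (8 atoms)
F1 = F0 ∪ {holds(a,a), holds(a,f), holds(d,e), holds(e,a), near(a,a), near(f,f), ready(e)}  (15 atoms)
F2 = F1 ∪ {holds(d,d), holds(e,e), ready(f)}  (18 atoms)
goal ⊆ F2  ⇒  h_max = 2

2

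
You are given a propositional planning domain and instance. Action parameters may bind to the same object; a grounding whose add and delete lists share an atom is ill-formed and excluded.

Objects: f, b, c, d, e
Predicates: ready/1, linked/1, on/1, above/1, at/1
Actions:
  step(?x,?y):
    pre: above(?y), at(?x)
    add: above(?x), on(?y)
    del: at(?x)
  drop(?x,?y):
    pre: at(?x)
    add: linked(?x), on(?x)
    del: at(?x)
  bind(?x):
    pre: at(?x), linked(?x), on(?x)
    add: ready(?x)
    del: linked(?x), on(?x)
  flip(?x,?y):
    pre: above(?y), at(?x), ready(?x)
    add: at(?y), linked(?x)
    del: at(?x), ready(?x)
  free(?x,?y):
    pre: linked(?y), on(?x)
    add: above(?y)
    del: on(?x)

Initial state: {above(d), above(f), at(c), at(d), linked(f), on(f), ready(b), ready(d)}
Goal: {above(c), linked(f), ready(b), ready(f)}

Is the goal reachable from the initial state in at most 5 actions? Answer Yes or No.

1. step(c,f)  →  {above(c), above(d), above(f), at(d), linked(f), on(f), ready(b), ready(d)}
2. flip(d,f)  →  {above(c), above(d), above(f), at(f), linked(d), linked(f), on(f), ready(b)}
3. bind(f)  →  {above(c), above(d), above(f), at(f), linked(d), ready(b), ready(f)}
4. drop(f,f)  →  {above(c), above(d), above(f), linked(d), linked(f), on(f), ready(b), ready(f)}
optimal plan length = 4; 4 ≤ 5

Yes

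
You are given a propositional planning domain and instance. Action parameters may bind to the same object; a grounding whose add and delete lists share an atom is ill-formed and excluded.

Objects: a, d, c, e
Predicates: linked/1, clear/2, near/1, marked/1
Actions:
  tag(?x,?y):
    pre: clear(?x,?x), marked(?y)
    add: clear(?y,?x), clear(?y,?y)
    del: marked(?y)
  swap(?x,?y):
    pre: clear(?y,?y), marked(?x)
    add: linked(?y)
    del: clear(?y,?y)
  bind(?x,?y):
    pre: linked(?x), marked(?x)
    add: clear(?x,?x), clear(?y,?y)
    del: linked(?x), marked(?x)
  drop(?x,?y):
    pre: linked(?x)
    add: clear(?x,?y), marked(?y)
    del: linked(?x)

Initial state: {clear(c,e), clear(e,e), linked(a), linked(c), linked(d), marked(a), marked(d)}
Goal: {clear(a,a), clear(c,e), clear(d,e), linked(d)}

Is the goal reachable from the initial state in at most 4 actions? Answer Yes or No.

Yes

1. tag(e,a)  →  {clear(a,a), clear(a,e), clear(c,e), clear(e,e), linked(a), linked(c), linked(d), marked(d)}
2. tag(e,d)  →  {clear(a,a), clear(a,e), clear(c,e), clear(d,d), clear(d,e), clear(e,e), linked(a), linked(c), linked(d)}
optimal plan length = 2; 2 ≤ 4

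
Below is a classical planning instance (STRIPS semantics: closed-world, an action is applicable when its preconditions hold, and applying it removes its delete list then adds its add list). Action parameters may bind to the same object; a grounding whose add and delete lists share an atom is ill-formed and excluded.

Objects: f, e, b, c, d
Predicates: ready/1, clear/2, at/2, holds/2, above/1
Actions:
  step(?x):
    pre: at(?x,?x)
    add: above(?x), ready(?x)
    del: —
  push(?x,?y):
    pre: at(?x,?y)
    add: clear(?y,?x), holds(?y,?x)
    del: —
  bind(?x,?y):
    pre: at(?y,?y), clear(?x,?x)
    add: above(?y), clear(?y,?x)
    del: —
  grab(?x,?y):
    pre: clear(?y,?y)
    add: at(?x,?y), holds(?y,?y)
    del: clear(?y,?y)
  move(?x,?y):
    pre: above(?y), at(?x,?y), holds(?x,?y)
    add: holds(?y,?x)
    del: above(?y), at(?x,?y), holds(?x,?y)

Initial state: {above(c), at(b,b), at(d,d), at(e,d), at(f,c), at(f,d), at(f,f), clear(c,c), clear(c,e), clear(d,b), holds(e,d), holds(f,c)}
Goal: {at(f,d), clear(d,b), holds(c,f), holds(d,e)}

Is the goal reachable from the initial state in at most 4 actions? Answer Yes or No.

1. push(f,c)  →  {above(c), at(b,b), at(d,d), at(e,d), at(f,c), at(f,d), at(f,f), clear(c,c), clear(c,e), clear(c,f), clear(d,b), holds(c,f), holds(e,d), holds(f,c)}
2. push(e,d)  →  {above(c), at(b,b), at(d,d), at(e,d), at(f,c), at(f,d), at(f,f), clear(c,c), clear(c,e), clear(c,f), clear(d,b), clear(d,e), holds(c,f), holds(d,e), holds(e,d), holds(f,c)}
optimal plan length = 2; 2 ≤ 4

Yes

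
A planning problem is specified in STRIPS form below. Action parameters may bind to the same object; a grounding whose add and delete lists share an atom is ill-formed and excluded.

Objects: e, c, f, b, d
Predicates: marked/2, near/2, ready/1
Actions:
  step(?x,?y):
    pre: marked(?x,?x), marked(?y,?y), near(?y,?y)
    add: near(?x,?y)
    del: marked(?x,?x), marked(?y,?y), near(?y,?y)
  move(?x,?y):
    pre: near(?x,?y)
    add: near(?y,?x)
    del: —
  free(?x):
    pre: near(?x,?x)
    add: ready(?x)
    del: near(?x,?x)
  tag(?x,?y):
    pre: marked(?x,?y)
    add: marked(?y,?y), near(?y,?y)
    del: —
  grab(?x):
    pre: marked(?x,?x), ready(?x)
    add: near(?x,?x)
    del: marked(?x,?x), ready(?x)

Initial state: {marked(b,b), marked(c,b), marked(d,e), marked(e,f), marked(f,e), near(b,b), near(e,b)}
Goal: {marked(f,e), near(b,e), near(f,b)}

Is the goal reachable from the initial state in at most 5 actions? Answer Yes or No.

1. move(e,b)  →  {marked(b,b), marked(c,b), marked(d,e), marked(e,f), marked(f,e), near(b,b), near(b,e), near(e,b)}
2. tag(e,f)  →  {marked(b,b), marked(c,b), marked(d,e), marked(e,f), marked(f,e), marked(f,f), near(b,b), near(b,e), near(e,b), near(f,f)}
3. step(f,b)  →  {marked(c,b), marked(d,e), marked(e,f), marked(f,e), near(b,e), near(e,b), near(f,b), near(f,f)}
optimal plan length = 3; 3 ≤ 5

Yes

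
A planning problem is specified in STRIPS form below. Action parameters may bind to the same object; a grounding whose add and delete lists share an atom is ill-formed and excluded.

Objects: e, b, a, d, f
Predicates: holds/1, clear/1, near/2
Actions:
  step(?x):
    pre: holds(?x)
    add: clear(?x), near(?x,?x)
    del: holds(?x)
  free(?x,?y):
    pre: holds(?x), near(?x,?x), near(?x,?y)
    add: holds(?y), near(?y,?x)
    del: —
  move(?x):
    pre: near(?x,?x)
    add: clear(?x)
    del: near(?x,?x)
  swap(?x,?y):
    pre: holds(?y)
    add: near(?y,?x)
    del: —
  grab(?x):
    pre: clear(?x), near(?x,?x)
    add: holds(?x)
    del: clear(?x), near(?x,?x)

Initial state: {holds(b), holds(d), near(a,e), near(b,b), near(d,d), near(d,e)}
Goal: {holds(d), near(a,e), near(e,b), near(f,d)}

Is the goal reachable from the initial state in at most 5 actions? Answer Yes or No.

Yes

1. free(d,e)  →  {holds(b), holds(d), holds(e), near(a,e), near(b,b), near(d,d), near(d,e), near(e,d)}
2. swap(b,e)  →  {holds(b), holds(d), holds(e), near(a,e), near(b,b), near(d,d), near(d,e), near(e,b), near(e,d)}
3. swap(f,d)  →  {holds(b), holds(d), holds(e), near(a,e), near(b,b), near(d,d), near(d,e), near(d,f), near(e,b), near(e,d)}
4. free(d,f)  →  {holds(b), holds(d), holds(e), holds(f), near(a,e), near(b,b), near(d,d), near(d,e), near(d,f), near(e,b), near(e,d), near(f,d)}
optimal plan length = 4; 4 ≤ 5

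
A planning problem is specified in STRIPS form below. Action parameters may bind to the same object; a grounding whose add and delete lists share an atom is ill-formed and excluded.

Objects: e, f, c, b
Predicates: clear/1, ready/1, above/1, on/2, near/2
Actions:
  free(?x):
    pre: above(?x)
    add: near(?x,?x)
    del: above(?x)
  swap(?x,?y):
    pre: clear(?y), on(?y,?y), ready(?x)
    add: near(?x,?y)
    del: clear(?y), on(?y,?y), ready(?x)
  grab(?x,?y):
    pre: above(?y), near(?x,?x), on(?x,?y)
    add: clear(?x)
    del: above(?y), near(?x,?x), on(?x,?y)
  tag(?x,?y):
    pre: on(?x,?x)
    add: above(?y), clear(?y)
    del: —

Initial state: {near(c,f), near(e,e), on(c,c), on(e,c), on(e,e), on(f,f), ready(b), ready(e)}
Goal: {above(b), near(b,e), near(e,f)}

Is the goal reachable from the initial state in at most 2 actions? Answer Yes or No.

No

1. tag(e,e)  →  {above(e), clear(e), near(c,f), near(e,e), on(c,c), on(e,c), on(e,e), on(f,f), ready(b), ready(e)}
2. swap(b,e)  →  {above(e), near(b,e), near(c,f), near(e,e), on(c,c), on(e,c), on(f,f), ready(e)}
3. tag(f,f)  →  {above(e), above(f), clear(f), near(b,e), near(c,f), near(e,e), on(c,c), on(e,c), on(f,f), ready(e)}
4. swap(e,f)  →  {above(e), above(f), near(b,e), near(c,f), near(e,e), near(e,f), on(c,c), on(e,c)}
5. tag(c,b)  →  {above(b), above(e), above(f), clear(b), near(b,e), near(c,f), near(e,e), near(e,f), on(c,c), on(e,c)}
optimal plan length = 5; 5 > 2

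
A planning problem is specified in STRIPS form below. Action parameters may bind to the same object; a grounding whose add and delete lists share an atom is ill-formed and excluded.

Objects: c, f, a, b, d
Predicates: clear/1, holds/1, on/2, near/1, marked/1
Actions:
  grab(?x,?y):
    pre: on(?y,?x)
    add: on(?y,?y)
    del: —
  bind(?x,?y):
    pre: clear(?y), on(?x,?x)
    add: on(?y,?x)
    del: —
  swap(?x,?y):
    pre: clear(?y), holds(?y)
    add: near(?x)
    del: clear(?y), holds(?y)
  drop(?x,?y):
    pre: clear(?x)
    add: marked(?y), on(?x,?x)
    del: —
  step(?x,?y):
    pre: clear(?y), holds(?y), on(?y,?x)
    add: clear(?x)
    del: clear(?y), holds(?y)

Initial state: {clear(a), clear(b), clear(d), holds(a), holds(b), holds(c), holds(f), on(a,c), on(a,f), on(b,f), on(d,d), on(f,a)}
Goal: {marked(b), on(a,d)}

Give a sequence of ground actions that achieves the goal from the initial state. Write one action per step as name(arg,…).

bind(d,a); drop(a,b)

1. bind(d,a)  →  {clear(a), clear(b), clear(d), holds(a), holds(b), holds(c), holds(f), on(a,c), on(a,d), on(a,f), on(b,f), on(d,d), on(f,a)}
2. drop(a,b)  →  {clear(a), clear(b), clear(d), holds(a), holds(b), holds(c), holds(f), marked(b), on(a,a), on(a,c), on(a,d), on(a,f), on(b,f), on(d,d), on(f,a)}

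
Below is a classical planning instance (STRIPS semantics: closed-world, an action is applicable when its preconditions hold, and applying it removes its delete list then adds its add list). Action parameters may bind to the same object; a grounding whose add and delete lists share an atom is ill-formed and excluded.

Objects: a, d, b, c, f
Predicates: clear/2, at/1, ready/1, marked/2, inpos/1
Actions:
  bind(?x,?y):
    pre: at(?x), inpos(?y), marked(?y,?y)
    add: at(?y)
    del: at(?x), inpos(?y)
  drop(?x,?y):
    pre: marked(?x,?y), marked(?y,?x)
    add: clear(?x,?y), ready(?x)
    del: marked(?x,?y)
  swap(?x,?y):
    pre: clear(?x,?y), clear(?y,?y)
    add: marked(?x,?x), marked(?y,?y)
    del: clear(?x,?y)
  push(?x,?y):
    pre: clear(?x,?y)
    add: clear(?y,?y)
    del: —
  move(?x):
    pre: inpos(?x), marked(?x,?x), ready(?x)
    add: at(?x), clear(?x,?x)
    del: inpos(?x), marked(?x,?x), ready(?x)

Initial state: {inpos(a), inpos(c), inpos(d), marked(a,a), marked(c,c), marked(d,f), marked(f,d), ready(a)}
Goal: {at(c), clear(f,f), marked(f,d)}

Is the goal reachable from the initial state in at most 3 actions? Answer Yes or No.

No

1. drop(d,f)  →  {clear(d,f), inpos(a), inpos(c), inpos(d), marked(a,a), marked(c,c), marked(f,d), ready(a), ready(d)}
2. push(d,f)  →  {clear(d,f), clear(f,f), inpos(a), inpos(c), inpos(d), marked(a,a), marked(c,c), marked(f,d), ready(a), ready(d)}
3. move(a)  →  {at(a), clear(a,a), clear(d,f), clear(f,f), inpos(c), inpos(d), marked(c,c), marked(f,d), ready(d)}
4. bind(a,c)  →  {at(c), clear(a,a), clear(d,f), clear(f,f), inpos(d), marked(c,c), marked(f,d), ready(d)}
optimal plan length = 4; 4 > 3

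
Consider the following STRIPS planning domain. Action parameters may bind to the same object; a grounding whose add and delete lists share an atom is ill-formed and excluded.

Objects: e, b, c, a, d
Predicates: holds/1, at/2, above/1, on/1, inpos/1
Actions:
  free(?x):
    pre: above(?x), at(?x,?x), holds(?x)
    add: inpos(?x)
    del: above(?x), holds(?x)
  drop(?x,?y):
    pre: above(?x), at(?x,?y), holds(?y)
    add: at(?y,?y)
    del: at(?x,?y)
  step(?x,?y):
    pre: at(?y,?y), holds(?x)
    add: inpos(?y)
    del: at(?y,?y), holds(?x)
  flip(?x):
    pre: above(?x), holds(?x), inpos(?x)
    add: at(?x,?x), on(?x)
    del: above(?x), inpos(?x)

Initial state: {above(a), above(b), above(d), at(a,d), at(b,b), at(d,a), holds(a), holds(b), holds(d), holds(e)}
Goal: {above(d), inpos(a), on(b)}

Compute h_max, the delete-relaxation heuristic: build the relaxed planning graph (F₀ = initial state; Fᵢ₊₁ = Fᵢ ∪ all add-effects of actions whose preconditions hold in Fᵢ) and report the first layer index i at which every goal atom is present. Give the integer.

2

F0 = init (10 atoms)
F1 = F0 ∪ {at(a,a), at(d,d), inpos(b)}  (13 atoms)
F2 = F1 ∪ {inpos(a), inpos(d), on(b)}  (16 atoms)
goal ⊆ F2  ⇒  h_max = 2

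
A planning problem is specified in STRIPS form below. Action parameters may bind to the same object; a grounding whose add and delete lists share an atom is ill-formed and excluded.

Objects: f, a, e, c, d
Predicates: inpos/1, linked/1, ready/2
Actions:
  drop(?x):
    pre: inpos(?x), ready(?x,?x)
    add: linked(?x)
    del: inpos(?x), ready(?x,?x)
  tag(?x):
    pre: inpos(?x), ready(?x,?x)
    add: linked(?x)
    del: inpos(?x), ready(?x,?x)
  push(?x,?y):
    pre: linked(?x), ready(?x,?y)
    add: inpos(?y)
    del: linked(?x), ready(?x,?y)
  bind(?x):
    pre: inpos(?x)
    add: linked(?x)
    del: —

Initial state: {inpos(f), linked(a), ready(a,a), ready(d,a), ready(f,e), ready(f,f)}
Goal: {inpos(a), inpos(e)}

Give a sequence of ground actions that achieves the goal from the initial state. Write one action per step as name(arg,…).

1. drop(f)  →  {linked(a), linked(f), ready(a,a), ready(d,a), ready(f,e)}
2. push(f,e)  →  {inpos(e), linked(a), ready(a,a), ready(d,a)}
3. push(a,a)  →  {inpos(a), inpos(e), ready(d,a)}

drop(f); push(f,e); push(a,a)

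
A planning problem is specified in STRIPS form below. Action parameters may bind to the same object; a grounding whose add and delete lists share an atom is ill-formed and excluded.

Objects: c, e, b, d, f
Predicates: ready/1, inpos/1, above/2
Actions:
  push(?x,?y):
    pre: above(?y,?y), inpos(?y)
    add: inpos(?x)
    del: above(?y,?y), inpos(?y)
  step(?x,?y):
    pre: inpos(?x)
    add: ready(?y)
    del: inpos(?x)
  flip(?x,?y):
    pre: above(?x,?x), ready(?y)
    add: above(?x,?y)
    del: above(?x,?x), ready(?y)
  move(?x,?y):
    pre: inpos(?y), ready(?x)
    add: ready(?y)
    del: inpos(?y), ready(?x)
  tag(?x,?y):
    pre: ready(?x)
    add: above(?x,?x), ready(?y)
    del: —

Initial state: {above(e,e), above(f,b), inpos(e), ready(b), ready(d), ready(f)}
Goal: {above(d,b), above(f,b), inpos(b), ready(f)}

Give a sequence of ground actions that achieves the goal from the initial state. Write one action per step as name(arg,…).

1. push(b,e)  →  {above(f,b), inpos(b), ready(b), ready(d), ready(f)}
2. tag(d,c)  →  {above(d,d), above(f,b), inpos(b), ready(b), ready(c), ready(d), ready(f)}
3. flip(d,b)  →  {above(d,b), above(f,b), inpos(b), ready(c), ready(d), ready(f)}

push(b,e); tag(d,c); flip(d,b)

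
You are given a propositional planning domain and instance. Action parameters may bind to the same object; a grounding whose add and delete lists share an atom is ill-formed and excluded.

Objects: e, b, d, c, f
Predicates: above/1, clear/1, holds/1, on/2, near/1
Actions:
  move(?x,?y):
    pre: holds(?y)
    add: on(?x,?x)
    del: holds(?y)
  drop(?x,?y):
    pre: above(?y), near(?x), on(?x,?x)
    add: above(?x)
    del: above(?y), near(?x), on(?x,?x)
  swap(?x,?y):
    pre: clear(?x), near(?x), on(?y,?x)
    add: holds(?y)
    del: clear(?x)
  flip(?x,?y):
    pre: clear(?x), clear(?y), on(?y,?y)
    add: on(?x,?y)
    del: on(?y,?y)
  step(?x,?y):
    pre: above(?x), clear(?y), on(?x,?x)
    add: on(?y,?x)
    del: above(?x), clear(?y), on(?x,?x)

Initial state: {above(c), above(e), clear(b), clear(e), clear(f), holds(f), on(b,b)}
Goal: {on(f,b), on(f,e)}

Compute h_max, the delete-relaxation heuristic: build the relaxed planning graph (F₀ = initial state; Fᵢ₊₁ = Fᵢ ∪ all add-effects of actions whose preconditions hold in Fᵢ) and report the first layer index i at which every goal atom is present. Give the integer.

2

F0 = init (7 atoms)
F1 = F0 ∪ {on(c,c), on(d,d), on(e,b), on(e,e), on(f,b), on(f,f)}  (13 atoms)
F2 = F1 ∪ {on(b,c), on(b,e), on(b,f), on(e,c), on(e,f), on(f,c), on(f,e)}  (20 atoms)
goal ⊆ F2  ⇒  h_max = 2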